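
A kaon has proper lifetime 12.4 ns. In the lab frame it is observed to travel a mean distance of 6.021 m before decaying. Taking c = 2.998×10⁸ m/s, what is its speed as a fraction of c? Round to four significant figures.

d = βγcτ ⇒ βγ = d/(cτ) = 6.021 m / (3.71752 m) = 1.6196.
β = (βγ)/√(1+(βγ)²) = 1.6196/√3.6231 = 0.8509.

0.8509c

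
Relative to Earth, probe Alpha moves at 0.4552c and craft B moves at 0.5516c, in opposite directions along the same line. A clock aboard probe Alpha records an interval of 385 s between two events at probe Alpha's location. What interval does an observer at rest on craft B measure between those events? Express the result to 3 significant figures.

649 s

Speed of probe Alpha in craft B's frame: u = (v_A + v_B)/(1 + v_A v_B/c²) = (0.4552 + 0.5516)/(1 + 0.4552×0.5516) = 1.0068/1.25108832 = 0.80474; |u| = 0.80474c.
At |u| = 0.80474c, γ = (1 − 0.647606)^(−1/2) = 1.6846.
Probe Alpha's interval is proper; time dilation gives Δt_B = γΔτ = 1.6846 × 385 s = 649 s.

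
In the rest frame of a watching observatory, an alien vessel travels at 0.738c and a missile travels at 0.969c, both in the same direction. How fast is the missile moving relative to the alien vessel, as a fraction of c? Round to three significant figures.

Transform to the alien vessel's frame: u' = (u − v)/(1 − uv/c²).
u' = (0.969 − 0.738)/(1 − 0.969×0.738) = 0.231/0.284878 = 0.81087.
Speed in the alien vessel's frame: 0.811c (in the same direction).

0.811c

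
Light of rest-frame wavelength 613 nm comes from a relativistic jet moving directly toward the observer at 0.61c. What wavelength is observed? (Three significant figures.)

302 nm

Relativistic Doppler for wavelength: λ_obs = λ_src · √((1−β)/(1+β)).
With β = 0.61: factor = √(0.39/1.61) = 0.49217.
λ_obs = 613 × 0.49217 = 302 nm.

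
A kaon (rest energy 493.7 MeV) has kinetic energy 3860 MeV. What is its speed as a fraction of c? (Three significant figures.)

0.994c

K = (γ−1)mc², so γ = 1 + 3860/493.7 = 8.8185.
Then v/c = √(1 − γ⁻²) = √(1 − 0.0128591) = √0.9871409 = 0.994.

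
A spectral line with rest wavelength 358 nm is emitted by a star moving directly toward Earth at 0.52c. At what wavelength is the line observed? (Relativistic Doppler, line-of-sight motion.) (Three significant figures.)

201 nm

Relativistic Doppler for wavelength: λ_obs = λ_src · √((1−β)/(1+β)).
With β = 0.52: factor = √(0.48/1.52) = 0.56195.
λ_obs = 358 × 0.56195 = 201 nm.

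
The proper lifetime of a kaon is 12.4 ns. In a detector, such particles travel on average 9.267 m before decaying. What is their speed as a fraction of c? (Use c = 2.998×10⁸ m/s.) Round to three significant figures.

0.928c

Let x = d/(cτ) = 9.267 m / (2.998×10⁸ m/s × 1.240×10^-8 s) = 2.4928. Since d = βγcτ, x = βγ = β/√(1−β²).
Solving: β² = x²/(1+x²) = 6.21405/7.21405 = 0.861382, so β = 0.928.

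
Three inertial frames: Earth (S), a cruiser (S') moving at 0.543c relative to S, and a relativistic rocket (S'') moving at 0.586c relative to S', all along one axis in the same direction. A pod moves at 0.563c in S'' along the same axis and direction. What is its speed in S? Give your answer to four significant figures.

0.9577c

Compose velocities in two stages. Stage 1 (into S'): u₁ = (0.563+0.586)/(1+0.563×0.586) = 0.86396.
Stage 2 (into S): u = (0.86396+0.543)/(1+0.86396×0.543) = 0.95768, so the speed is 0.9577c.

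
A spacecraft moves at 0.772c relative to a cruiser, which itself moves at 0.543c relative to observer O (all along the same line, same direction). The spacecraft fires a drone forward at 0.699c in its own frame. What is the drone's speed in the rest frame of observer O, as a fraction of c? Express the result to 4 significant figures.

0.9866c

First combine the drone and spacecraft (S''→S'): u₁ = (0.699 + 0.772)/(1 + 0.699×0.772) = 1.471/1.539628 = 0.95543.
Then combine with the cruiser (S'→S): u = (0.95543 + 0.543)/(1 + 0.95543×0.543) = 1.49843/1.51879849 = 0.98659.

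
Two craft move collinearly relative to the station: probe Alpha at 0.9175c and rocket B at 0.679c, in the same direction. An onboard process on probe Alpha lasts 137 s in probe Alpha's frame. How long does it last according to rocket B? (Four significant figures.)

Transform probe Alpha's velocity into rocket B's frame: (0.9175 − 0.679)/(1 − 0.9175·0.679) = 0.2385/0.3770175, so the relative speed is 0.6326c.
At |u| = 0.6326c, γ = (1 − 0.400183)^(−1/2) = 1.2912.
Probe Alpha's interval is proper; time dilation gives Δt_B = γΔτ = 1.2912 × 137 s = 176.9 s.

176.9 s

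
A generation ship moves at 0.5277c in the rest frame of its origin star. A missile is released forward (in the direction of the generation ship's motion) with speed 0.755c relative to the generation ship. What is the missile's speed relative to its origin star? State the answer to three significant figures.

In units of c, u = (u' + v)/(1 + u'v) with u' = 0.755 and v = 0.5277.
Numerator: 0.755 + 0.5277 = 1.2827. Denominator: 1 + (0.755)(0.5277) = 1.3984135.
u = 1.2827/1.3984135 = 0.91725, so the speed is 0.917c.

0.917c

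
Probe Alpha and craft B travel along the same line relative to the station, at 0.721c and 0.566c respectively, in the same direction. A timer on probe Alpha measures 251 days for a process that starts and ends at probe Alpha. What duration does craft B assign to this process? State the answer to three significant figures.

260 days

The velocity of probe Alpha relative to craft B is (0.721 − 0.566)c / (1 − 0.721×0.566) = 0.26186c; relative speed 0.26186c.
γ for this relative speed: γ = 1/√(1 − 0.0685707) = 1.0362.
The clock on probe Alpha records proper time, so craft B measures Δt = γΔτ = 1.0362 × 251 = 260 days.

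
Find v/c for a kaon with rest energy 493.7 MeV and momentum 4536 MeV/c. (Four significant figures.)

pc/(mc²) = 4536/493.7 = 9.1878 = βγ = β/√(1−β²).
So β² = x²/(1 + x²) with x = 9.1878: x² = 84.4157, β² = 84.4157/85.4157 = 0.988293, β = 0.9941.

0.9941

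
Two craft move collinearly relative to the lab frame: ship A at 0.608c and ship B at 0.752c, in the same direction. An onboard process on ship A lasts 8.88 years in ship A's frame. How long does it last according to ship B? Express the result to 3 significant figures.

9.21 years

Transform ship A's velocity into ship B's frame: (0.608 − 0.752)/(1 − 0.608·0.752) = −0.144/0.542784, so the relative speed is 0.2653c.
γ for this relative speed: γ = 1/√(1 − 0.0703841) = 1.0372.
The clock on ship A records proper time, so ship B measures Δt = γΔτ = 1.0372 × 8.88 = 9.21 years.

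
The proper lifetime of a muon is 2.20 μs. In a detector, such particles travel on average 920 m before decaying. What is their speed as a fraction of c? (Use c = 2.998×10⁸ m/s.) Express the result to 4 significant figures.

Lab distance = (lab lifetime)·v = γτ·βc, so βγ = d/(cτ) = 920.0/(2.998×10⁸ × 2.200×10^-6) = 1.3949.
With βγ = 1.3949: γ² = 1 + (βγ)² = 2.94575, and β = (βγ)/γ = 1.3949/1.71632 = 0.8127.

0.8127c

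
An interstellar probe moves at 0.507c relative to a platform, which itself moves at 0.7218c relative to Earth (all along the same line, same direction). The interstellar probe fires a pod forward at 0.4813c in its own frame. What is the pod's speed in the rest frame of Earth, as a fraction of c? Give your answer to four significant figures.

Compose velocities in two stages. Stage 1 (into S'): u₁ = (0.4813+0.507)/(1+0.4813×0.507) = 0.79444.
Stage 2 (into S): u = (0.79444+0.7218)/(1+0.79444×0.7218) = 0.96365, so the speed is 0.9637c.

0.9637c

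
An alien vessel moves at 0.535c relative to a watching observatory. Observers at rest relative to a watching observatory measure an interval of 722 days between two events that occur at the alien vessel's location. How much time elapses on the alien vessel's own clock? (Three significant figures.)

Lorentz factor: γ = (1 − 0.286225)^(−1/2) = 1.1836.
The alien vessel's clock runs slow as seen from a watching observatory, so Δτ = Δt/γ = 722/1.1836 = 610 days.

610 days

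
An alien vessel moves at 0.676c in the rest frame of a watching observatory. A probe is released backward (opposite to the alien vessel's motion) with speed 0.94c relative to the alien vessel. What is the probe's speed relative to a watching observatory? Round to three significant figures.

0.724c

In units of c, u = (u' + v)/(1 + u'v) with u' = −0.94 and v = 0.676.
Numerator: −0.94 + 0.676 = −0.264. Denominator: 1 + (−0.94)(0.676) = 0.36456.
u = −0.264/0.36456 = −0.72416, so the speed is 0.724c.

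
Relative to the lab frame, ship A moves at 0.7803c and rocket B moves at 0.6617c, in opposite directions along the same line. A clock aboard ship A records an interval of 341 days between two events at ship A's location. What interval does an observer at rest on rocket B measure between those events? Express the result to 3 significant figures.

1100 days

The velocity of ship A relative to rocket B is (0.7803 + 0.6617)c / (1 + 0.7803×0.6617) = 0.95098c; relative speed 0.95098c.
At |u| = 0.95098c, γ = (1 − 0.904363)^(−1/2) = 3.2336.
Ship A's interval is proper; time dilation gives Δt_B = γΔτ = 3.2336 × 341 days = 1100 days.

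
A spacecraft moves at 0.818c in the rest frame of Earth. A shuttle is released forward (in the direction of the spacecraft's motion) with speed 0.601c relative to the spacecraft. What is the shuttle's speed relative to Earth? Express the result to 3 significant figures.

In units of c, u = (u' + v)/(1 + u'v) with u' = 0.601 and v = 0.818.
Numerator: 0.601 + 0.818 = 1.419. Denominator: 1 + (0.601)(0.818) = 1.491618.
u = 1.419/1.491618 = 0.95132, so the speed is 0.951c.

0.951c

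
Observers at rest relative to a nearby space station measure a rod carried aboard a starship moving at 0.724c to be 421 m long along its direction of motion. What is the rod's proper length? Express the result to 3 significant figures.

β² = 0.524176, so γ = 1/√0.475824 = 1.4497.
Proper length: L₀ = γ·L = 1.4497 × 421 = 610 m.

610 m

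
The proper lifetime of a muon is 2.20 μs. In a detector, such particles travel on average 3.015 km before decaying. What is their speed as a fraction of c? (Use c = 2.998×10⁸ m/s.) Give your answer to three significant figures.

Lab distance = (lab lifetime)·v = γτ·βc, so βγ = d/(cτ) = 3015/(2.998×10⁸ × 2.200×10^-6) = 4.5712.
With βγ = 4.5712: γ² = 1 + (βγ)² = 21.8959, and β = (βγ)/γ = 4.5712/4.67931 = 0.977.

0.977c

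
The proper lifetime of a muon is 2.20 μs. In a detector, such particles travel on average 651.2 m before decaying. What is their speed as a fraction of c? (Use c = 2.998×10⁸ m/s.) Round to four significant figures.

Lab distance = (lab lifetime)·v = γτ·βc, so βγ = d/(cτ) = 651.2/(2.998×10⁸ × 2.200×10^-6) = 0.98732.
With βγ = 0.98732: γ² = 1 + (βγ)² = 1.974801, and β = (βγ)/γ = 0.98732/1.40528 = 0.7026.

0.7026c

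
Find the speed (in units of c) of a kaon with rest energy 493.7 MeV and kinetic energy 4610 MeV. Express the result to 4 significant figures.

K = (γ−1)mc², so γ = 1 + 4610/493.7 = 10.338.
Then v/c = √(1 − γ⁻²) = √(1 − 0.00935679) = √0.99064321 = 0.9953.

0.9953c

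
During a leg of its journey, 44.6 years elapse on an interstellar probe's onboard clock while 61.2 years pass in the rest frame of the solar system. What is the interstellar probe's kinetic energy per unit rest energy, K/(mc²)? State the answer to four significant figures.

The time-dilation ratio gives γ = 61.2/44.6 = 1.3722.
K/(mc²) = γ − 1 = 1.3722 − 1 = 0.3722.

0.3722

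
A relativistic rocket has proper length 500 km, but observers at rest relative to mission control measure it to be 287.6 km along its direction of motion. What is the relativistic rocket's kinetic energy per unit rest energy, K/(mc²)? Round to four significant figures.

From L = L₀/γ: γ = 500/287.6 = 1.73853.
K/(mc²) = γ − 1 = 1.73853 − 1 = 0.7385.

0.7385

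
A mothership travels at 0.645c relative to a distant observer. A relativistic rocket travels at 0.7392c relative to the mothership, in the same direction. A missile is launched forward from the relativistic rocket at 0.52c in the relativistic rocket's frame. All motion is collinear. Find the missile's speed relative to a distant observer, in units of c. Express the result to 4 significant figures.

0.9798c

Compose velocities in two stages. Stage 1 (into S'): u₁ = (0.52+0.7392)/(1+0.52×0.7392) = 0.90957.
Stage 2 (into S): u = (0.90957+0.645)/(1+0.90957×0.645) = 0.97977, so the speed is 0.9798c.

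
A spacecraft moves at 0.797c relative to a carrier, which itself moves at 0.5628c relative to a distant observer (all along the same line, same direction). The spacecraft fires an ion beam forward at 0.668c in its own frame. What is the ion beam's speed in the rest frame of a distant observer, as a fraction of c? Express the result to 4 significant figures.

0.9875c

Compose velocities in two stages. Stage 1 (into S'): u₁ = (0.668+0.797)/(1+0.668×0.797) = 0.95602.
Stage 2 (into S): u = (0.95602+0.5628)/(1+0.95602×0.5628) = 0.9875, so the speed is 0.9875c.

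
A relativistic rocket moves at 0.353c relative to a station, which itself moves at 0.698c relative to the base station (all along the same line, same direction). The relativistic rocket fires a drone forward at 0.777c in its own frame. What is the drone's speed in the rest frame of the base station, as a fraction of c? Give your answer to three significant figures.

Apply u = (u'+v)/(1+u'v) twice. Drone in the station frame: (0.777+0.353)/(1+0.777·0.353) = 1.13/1.274281 = 0.88677c.
That velocity, transformed to the rest frame of the base station: (0.88677+0.698)/(1+0.88677·0.698) = 1.58477/1.61896546 = 0.97888c.

0.979c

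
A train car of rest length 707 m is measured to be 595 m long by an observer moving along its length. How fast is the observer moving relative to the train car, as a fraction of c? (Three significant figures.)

0.540c

Length contraction gives γ = L₀/L = 707/595 = 1.1882.
β = √(1 − 1/γ²) = √0.291694 = 0.540.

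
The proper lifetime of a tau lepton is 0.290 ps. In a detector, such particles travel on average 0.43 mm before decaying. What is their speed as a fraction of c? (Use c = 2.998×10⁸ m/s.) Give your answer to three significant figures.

d = βγcτ ⇒ βγ = d/(cτ) = 4.300×10^-4 m / (8.6942×10^-5 m) = 4.9458.
β = (βγ)/√(1+(βγ)²) = 4.9458/√25.4609 = 0.980.

0.980c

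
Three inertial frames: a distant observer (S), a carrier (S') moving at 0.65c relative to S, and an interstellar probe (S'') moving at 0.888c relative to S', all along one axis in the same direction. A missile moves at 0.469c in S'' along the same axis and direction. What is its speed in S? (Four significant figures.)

0.9909c

Compose velocities in two stages. Stage 1 (into S'): u₁ = (0.469+0.888)/(1+0.469×0.888) = 0.95801.
Stage 2 (into S): u = (0.95801+0.65)/(1+0.95801×0.65) = 0.99094, so the speed is 0.9909c.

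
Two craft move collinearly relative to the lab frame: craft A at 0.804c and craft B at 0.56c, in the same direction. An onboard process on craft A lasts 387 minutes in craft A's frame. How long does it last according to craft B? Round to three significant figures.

432 minutes

The velocity of craft A relative to craft B is (0.804 − 0.56)c / (1 − 0.804×0.56) = 0.44383c; relative speed 0.44383c.
γ for this relative speed: γ = 1/√(1 − 0.196985) = 1.1159.
Craft A's interval is proper; time dilation gives Δt_B = γΔτ = 1.1159 × 387 minutes = 432 minutes.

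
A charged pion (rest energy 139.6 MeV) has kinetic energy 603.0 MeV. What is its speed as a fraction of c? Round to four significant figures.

0.9822c

γ = 1 + K/(mc²) = 1 + 603.0/139.6 = 5.3195.
β = √(1 − 1/γ²) = √(1 − 0.0353393) = √0.9646607 = 0.9822.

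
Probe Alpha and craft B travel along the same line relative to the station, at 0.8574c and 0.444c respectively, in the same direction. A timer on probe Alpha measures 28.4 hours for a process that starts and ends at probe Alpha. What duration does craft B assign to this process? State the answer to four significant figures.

38.14 hours

Transform probe Alpha's velocity into craft B's frame: (0.8574 − 0.444)/(1 − 0.8574·0.444) = 0.4134/0.6193144, so the relative speed is 0.66751c.
At |u| = 0.66751c, γ = (1 − 0.44557)^(−1/2) = 1.343.
Probe Alpha's interval is proper; time dilation gives Δt_B = γΔτ = 1.343 × 28.4 hours = 38.14 hours.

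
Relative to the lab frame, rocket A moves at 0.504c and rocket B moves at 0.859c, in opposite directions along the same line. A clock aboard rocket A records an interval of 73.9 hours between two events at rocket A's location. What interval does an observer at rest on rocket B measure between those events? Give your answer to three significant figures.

Transform rocket A's velocity into rocket B's frame: (0.504 + 0.859)/(1 + 0.504·0.859) = 1.363/1.432936, so the relative speed is 0.95119c.
At |u| = 0.95119c, γ = (1 − 0.904762)^(−1/2) = 3.2404.
Rocket A's interval is proper; time dilation gives Δt_B = γΔτ = 3.2404 × 73.9 hours = 239 hours.

239 hours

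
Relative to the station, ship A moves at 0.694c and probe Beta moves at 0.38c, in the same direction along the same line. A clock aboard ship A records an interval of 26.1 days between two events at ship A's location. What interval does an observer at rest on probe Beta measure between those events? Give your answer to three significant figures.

Speed of ship A in probe Beta's frame: u = (v_A − v_B)/(1 − v_A v_B/c²) = (0.694 − 0.38)/(1 − 0.694×0.38) = 0.314/0.73628 = 0.42647; |u| = 0.42647c.
γ for this relative speed: γ = 1/√(1 − 0.181877) = 1.1056.
The clock on ship A records proper time, so probe Beta measures Δt = γΔτ = 1.1056 × 26.1 = 28.9 days.

28.9 days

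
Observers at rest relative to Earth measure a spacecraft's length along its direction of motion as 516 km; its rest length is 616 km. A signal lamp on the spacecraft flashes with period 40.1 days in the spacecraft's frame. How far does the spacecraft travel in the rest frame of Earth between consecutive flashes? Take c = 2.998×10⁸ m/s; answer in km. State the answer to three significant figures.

6.77×10^11 km

Length contraction gives γ = L₀/L = 616/516 = 1.1938.
β = √(1 − 1/γ²) = 0.54619. Lab-frame period = γτ = 1.1938×40.1 days = 47.871 days. Distance = βc × γτ = 0.54619 × 2.998×10⁸ m/s × 4136054.4 s = 6.7727×10^14 m = 6.77×10^11 km.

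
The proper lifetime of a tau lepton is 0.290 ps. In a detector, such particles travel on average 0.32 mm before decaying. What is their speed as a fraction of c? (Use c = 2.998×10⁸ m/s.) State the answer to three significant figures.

0.965c

d = βγcτ ⇒ βγ = d/(cτ) = 3.200×10^-4 m / (8.6942×10^-5 m) = 3.6806.
β = (βγ)/√(1+(βγ)²) = 3.6806/√14.5468 = 0.965.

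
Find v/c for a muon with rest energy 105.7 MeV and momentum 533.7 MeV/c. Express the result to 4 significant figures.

pc/(mc²) = 533.7/105.7 = 5.0492 = βγ = β/√(1−β²).
So β² = x²/(1 + x²) with x = 5.0492: x² = 25.4944, β² = 25.4944/26.4944 = 0.962256, β = 0.9809.

0.9809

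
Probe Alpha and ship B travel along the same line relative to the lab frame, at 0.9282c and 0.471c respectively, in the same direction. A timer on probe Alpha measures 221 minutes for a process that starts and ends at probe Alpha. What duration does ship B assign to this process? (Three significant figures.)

379 minutes

Speed of probe Alpha in ship B's frame: u = (v_A − v_B)/(1 − v_A v_B/c²) = (0.9282 − 0.471)/(1 − 0.9282×0.471) = 0.4572/0.5628178 = 0.81234; |u| = 0.81234c.
At |u| = 0.81234c, γ = (1 − 0.659896)^(−1/2) = 1.7147.
The clock on probe Alpha records proper time, so ship B measures Δt = γΔτ = 1.7147 × 221 = 379 minutes.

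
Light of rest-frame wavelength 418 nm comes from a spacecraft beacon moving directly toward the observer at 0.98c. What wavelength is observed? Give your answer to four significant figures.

42.01 nm

Relativistic Doppler for wavelength: λ_obs = λ_src · √((1−β)/(1+β)).
With β = 0.98: factor = √(0.02/1.98) = 0.1005.
λ_obs = 418 × 0.1005 = 42.01 nm.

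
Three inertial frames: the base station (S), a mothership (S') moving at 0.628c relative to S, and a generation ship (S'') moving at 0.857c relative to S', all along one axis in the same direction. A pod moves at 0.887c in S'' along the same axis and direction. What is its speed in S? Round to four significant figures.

Compose velocities in two stages. Stage 1 (into S'): u₁ = (0.887+0.857)/(1+0.887×0.857) = 0.99082.
Stage 2 (into S): u = (0.99082+0.628)/(1+0.99082×0.628) = 0.99789, so the speed is 0.9979c.

0.9979c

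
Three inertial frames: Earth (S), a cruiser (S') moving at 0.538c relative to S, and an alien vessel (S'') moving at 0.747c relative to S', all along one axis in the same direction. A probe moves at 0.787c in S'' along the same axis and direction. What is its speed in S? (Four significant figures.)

0.9897c

First combine the probe and alien vessel (S''→S'): u₁ = (0.787 + 0.747)/(1 + 0.787×0.747) = 1.534/1.587889 = 0.96606.
Then combine with the cruiser (S'→S): u = (0.96606 + 0.538)/(1 + 0.96606×0.538) = 1.50406/1.51974028 = 0.98968.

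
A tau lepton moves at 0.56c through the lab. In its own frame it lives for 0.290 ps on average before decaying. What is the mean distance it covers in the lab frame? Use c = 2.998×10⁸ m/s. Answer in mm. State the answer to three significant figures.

0.0588 mm

Lorentz factor: γ = (1 − 0.3136)^(−1/2) = 1.207.
Lab-frame lifetime: Δt = γτ = 1.207 × 0.290 ps = 0.35003 ps.
Distance: d = vΔt = 0.56 × 2.998×10⁸ m/s × 3.5003×10^-13 s = 5.88×10^-5 m = 0.0588 mm.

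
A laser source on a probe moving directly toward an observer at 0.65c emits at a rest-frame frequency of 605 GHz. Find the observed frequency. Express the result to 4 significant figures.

Relativistic Doppler (source moving toward): f_obs = f_src · √((1+β)/(1−β)).
With β = 0.65: factor = √(1.65/0.35) = 2.1712.
f_obs = 605 × 2.1712 = 1314 GHz.

1314 GHz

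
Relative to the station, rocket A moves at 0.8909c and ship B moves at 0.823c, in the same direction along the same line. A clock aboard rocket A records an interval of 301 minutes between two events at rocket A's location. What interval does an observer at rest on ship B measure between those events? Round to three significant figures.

Transform rocket A's velocity into ship B's frame: (0.8909 − 0.823)/(1 − 0.8909·0.823) = 0.0679/0.2667893, so the relative speed is 0.25451c.
At |u| = 0.25451c, γ = (1 − 0.0647753)^(−1/2) = 1.0341.
The clock on rocket A records proper time, so ship B measures Δt = γΔτ = 1.0341 × 301 = 311 minutes.

311 minutes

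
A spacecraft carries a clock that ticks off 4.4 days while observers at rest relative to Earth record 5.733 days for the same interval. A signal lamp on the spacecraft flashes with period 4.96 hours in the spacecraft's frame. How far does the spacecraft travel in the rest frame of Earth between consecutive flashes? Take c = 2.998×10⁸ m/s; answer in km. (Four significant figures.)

4.471×10^9 km

From Δt = γΔτ: γ = 5.733/4.4 = 1.30295.
β = √(1 − 1/γ²) = 0.64106. Lab-frame period = γτ = 1.30295×4.96 hours = 6.4626 hours. Distance = βc × γτ = 0.64106 × 2.998×10⁸ m/s × 23265.36 s = 4.4714×10^12 m = 4.471×10^9 km.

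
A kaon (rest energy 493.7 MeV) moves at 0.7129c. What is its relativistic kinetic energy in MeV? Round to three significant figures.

γ = 1/√(1 − β²) = 1/√(1 − 0.50822641) = 1/√0.49177359 = 1/0.701266 = 1.42599.
Kinetic energy: K = (γ − 1)mc² = (1.42599 − 1) × 493.7 MeV = 0.42599 × 493.7 = 210 MeV.

210 MeV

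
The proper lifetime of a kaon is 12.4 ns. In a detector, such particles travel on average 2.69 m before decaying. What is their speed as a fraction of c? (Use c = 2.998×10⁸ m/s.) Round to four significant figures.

0.5862c

Let x = d/(cτ) = 2.690 m / (2.998×10⁸ m/s × 1.240×10^-8 s) = 0.7236. Since d = βγcτ, x = βγ = β/√(1−β²).
Solving: β² = x²/(1+x²) = 0.523597/1.523597 = 0.343658, so β = 0.5862.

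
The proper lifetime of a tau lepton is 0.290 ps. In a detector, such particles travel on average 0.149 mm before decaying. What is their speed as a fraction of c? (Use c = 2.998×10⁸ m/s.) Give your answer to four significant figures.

0.8637c

Lab distance = (lab lifetime)·v = γτ·βc, so βγ = d/(cτ) = 1.490×10^-4/(2.998×10⁸ × 2.900×10^-13) = 1.7138.
With βγ = 1.7138: γ² = 1 + (βγ)² = 3.93711, and β = (βγ)/γ = 1.7138/1.98422 = 0.8637.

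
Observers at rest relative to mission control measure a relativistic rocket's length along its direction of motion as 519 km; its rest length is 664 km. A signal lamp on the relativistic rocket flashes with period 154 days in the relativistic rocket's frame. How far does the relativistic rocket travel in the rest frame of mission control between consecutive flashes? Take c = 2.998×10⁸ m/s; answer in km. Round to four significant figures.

γ = L₀/L = 664/519 = 1.27938.
β = √(1 − 1/γ²) = 0.62374. Lab-frame period = γτ = 1.27938×154 days = 197.02 days. Distance = βc × γτ = 0.62374 × 2.998×10⁸ m/s × 17022528 s = 3.1832×10^15 m = 3.183×10^12 km.

3.183×10^12 km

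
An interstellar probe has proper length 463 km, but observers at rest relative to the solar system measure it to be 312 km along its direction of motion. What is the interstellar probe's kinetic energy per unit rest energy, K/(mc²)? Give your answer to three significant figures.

From L = L₀/γ: γ = 463/312 = 1.48397.
Since K = (γ−1)mc², K/(mc²) = 1.48397 − 1 = 0.484.

0.484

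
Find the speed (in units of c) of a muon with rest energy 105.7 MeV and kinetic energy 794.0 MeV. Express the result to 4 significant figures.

0.9931c

γ = 1 + K/(mc²) = 1 + 794.0/105.7 = 8.5118.
β = √(1 − 1/γ²) = √(1 − 0.0138025) = √0.9861975 = 0.9931.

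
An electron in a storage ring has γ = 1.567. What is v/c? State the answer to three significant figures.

β = √(1 − 1/γ²) = √(1 − 1/2.455489) = √0.592749 = 0.770.

0.770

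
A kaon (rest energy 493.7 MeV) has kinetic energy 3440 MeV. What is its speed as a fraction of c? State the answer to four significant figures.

K = (γ−1)mc², so γ = 1 + 3440/493.7 = 7.9678.
Then v/c = √(1 − γ⁻²) = √(1 − 0.0157515) = √0.9842485 = 0.9921.

0.9921c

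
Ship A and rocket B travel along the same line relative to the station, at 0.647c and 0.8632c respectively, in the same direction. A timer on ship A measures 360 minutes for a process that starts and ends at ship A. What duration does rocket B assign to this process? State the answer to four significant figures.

The velocity of ship A relative to rocket B is (0.647 − 0.8632)c / (1 − 0.647×0.8632) = −0.48968c; relative speed 0.48968c.
γ for this relative speed: γ = 1/√(1 − 0.239787) = 1.1469.
The clock on ship A records proper time, so rocket B measures Δt = γΔτ = 1.1469 × 360 = 412.9 minutes.

412.9 minutes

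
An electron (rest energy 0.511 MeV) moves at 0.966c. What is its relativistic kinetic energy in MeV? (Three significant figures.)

With β = 0.966, γ = 1/√(1 − 0.966²) = 1/√0.066844 = 3.8678.
Kinetic energy: K = (γ − 1)mc² = (3.8678 − 1) × 0.511 MeV = 2.8678 × 0.511 = 1.47 MeV.

1.47 MeV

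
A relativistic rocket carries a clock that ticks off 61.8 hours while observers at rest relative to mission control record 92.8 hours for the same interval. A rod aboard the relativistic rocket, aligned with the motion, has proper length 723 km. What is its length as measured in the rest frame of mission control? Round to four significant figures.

481.5 km

From Δt = γΔτ: γ = 92.8/61.8 = 1.50162.
L = L₀/γ = 723/1.50162 = 481.5 km.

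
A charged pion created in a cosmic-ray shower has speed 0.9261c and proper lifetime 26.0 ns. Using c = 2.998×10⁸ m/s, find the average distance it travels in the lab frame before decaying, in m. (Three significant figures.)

19.1 m

With β = 0.9261, γ = 1/√(1 − 0.9261²) = 1/√0.14233879 = 2.6506.
Lab-frame lifetime: Δt = γτ = 2.6506 × 26.0 ns = 68.916 ns.
Distance: d = vΔt = 0.9261 × 2.998×10⁸ m/s × 6.8916×10^-8 s = 19.1 m.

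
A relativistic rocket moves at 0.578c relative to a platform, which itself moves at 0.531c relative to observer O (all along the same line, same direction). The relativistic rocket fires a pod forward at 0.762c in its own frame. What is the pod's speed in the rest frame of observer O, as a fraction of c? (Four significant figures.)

Apply u = (u'+v)/(1+u'v) twice. Pod in the platform frame: (0.762+0.578)/(1+0.762·0.578) = 1.34/1.440436 = 0.93027c.
That velocity, transformed to the rest frame of observer O: (0.93027+0.531)/(1+0.93027·0.531) = 1.46127/1.49397337 = 0.97811c.

0.9781c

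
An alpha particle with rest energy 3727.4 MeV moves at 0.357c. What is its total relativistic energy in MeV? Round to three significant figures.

3990 MeV

γ = 1/√(1 − β²) = 1/√(1 − 0.127449) = 1/√0.872551 = 1/0.934104 = 1.0705.
Total energy: E = γmc² = 1.0705 × 3727.4 MeV = 3990 MeV.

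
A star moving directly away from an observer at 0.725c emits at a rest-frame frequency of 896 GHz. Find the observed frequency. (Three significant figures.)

358 GHz

Relativistic Doppler (source moving away): f_obs = f_src · √((1−β)/(1+β)).
With β = 0.725: factor = √(0.275/1.725) = 0.39927.
f_obs = 896 × 0.39927 = 358 GHz.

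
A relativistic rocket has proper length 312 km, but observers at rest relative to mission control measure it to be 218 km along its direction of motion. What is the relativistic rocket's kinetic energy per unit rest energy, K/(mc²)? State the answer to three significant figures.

0.431

From L = L₀/γ: γ = 312/218 = 1.43119.
Since K = (γ−1)mc², K/(mc²) = 1.43119 − 1 = 0.431.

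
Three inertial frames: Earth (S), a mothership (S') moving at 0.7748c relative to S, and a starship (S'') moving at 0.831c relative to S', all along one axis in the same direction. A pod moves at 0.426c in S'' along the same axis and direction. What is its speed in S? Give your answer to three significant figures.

Apply u = (u'+v)/(1+u'v) twice. Pod in the mothership frame: (0.426+0.831)/(1+0.426·0.831) = 1.257/1.354006 = 0.92836c.
That velocity, transformed to the rest frame of Earth: (0.92836+0.7748)/(1+0.92836·0.7748) = 1.70316/1.719293328 = 0.99062c.

0.991c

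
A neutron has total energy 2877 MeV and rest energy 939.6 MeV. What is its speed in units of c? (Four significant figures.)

0.9452c

γ = E/(mc²) = 2877/939.6 = 3.0619.
β = √(1 − 1/γ²) = √(1 − 0.106664) = √0.893336 = 0.9452.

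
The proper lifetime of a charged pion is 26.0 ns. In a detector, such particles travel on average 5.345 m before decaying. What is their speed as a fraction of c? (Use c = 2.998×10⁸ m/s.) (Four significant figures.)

0.5655c

d = βγcτ ⇒ βγ = d/(cτ) = 5.345 m / (7.7948 m) = 0.68571.
β = (βγ)/√(1+(βγ)²) = 0.68571/√1.470198 = 0.5655.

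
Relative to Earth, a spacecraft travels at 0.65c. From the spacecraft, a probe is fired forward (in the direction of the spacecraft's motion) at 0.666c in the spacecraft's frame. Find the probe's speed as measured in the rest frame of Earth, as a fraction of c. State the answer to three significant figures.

Relativistic velocity addition: u = (u' + v)/(1 + u'v/c²), with u' = 0.666c and v = 0.65c.
Numerator: 0.666 + 0.65 = 1.316. Denominator: 1 + (0.666)(0.65) = 1.4329.
u = 1.316/1.4329 = 0.91842, so the speed is 0.918c.

0.918c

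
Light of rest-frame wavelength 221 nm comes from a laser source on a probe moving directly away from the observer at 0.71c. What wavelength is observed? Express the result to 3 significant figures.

537 nm

Relativistic Doppler for wavelength: λ_obs = λ_src · √((1+β)/(1−β)).
With β = 0.71: factor = √(1.71/0.29) = 2.4283.
λ_obs = 221 × 2.4283 = 537 nm.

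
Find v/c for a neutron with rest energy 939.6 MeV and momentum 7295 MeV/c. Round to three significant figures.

βγ = pc/(mc²) = 7295/939.6 = 7.7639.
Since γ² = 1 + (βγ)² = 61.2781, γ = √61.2781 = 7.82803, and β = (βγ)/γ = 7.7639/7.82803 = 0.992.

0.992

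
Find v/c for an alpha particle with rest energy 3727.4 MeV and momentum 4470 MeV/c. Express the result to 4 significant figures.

0.7680

pc/(mc²) = 4470/3727.4 = 1.1992 = βγ = β/√(1−β²).
So β² = x²/(1 + x²) with x = 1.1992: x² = 1.43808, β² = 1.43808/2.43808 = 0.589841, β = 0.7680.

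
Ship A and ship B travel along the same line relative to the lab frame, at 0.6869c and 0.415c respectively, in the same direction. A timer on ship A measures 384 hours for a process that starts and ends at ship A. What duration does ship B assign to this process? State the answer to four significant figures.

Transform ship A's velocity into ship B's frame: (0.6869 − 0.415)/(1 − 0.6869·0.415) = 0.2719/0.7149365, so the relative speed is 0.38031c.
γ for this relative speed: γ = 1/√(1 − 0.144636) = 1.0812.
Ship A's interval is proper; time dilation gives Δt_B = γΔτ = 1.0812 × 384 hours = 415.2 hours.

415.2 hours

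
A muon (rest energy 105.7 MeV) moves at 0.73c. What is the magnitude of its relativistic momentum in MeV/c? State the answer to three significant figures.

γ = 1/√(1 − β²) = 1/√(1 − 0.5329) = 1/√0.4671 = 1/0.683447 = 1.4632.
Momentum: p = γβ·mc = 1.4632 × 0.73 × 105.7 MeV/c = 113 MeV/c.

113 MeV/c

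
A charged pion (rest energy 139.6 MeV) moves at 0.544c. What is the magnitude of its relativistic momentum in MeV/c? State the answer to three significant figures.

γ = 1/√(1 − β²) = 1/√(1 − 0.295936) = 1/√0.704064 = 1/0.839085 = 1.1918.
Momentum: p = γβ·mc = 1.1918 × 0.544 × 139.6 MeV/c = 90.5 MeV/c.

90.5 MeV/c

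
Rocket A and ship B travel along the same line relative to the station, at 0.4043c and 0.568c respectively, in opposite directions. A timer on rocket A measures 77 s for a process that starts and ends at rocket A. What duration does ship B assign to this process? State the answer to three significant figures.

Speed of rocket A in ship B's frame: u = (v_A + v_B)/(1 + v_A v_B/c²) = (0.4043 + 0.568)/(1 + 0.4043×0.568) = 0.9723/1.2296424 = 0.79072; |u| = 0.79072c.
At |u| = 0.79072c, γ = (1 − 0.625238)^(−1/2) = 1.6335.
Rocket A's interval is proper; time dilation gives Δt_B = γΔτ = 1.6335 × 77 s = 126 s.

126 s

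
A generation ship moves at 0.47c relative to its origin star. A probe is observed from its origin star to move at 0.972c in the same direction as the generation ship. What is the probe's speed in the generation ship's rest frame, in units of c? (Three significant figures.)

Transform to the generation ship's frame: u' = (u − v)/(1 − uv/c²).
u' = (0.972 − 0.47)/(1 − 0.972×0.47) = 0.502/0.54316 = 0.92422.
Speed in the generation ship's frame: 0.924c (in the same direction).

0.924c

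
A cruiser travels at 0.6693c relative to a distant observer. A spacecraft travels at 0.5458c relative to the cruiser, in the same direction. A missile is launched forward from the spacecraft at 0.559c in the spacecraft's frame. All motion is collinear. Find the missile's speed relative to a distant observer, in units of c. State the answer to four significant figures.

Apply u = (u'+v)/(1+u'v) twice. Missile in the cruiser frame: (0.559+0.5458)/(1+0.559·0.5458) = 1.1048/1.3051022 = 0.84652c.
That velocity, transformed to the rest frame of a distant observer: (0.84652+0.6693)/(1+0.84652·0.6693) = 1.51582/1.566575836 = 0.9676c.

0.9676c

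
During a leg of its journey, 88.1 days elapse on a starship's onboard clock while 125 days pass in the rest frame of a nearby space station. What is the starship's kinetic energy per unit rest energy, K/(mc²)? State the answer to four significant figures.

γ = Δt/Δτ = 125/88.1 = 1.41884.
K/(mc²) = γ − 1 = 1.41884 − 1 = 0.4188.

0.4188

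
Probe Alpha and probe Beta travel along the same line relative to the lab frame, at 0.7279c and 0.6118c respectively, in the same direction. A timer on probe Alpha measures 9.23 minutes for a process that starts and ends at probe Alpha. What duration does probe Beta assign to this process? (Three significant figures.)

The velocity of probe Alpha relative to probe Beta is (0.7279 − 0.6118)c / (1 − 0.7279×0.6118) = 0.20931c; relative speed 0.20931c.
γ for this relative speed: γ = 1/√(1 − 0.0438107) = 1.0227.
The clock on probe Alpha records proper time, so probe Beta measures Δt = γΔτ = 1.0227 × 9.23 = 9.44 minutes.

9.44 minutes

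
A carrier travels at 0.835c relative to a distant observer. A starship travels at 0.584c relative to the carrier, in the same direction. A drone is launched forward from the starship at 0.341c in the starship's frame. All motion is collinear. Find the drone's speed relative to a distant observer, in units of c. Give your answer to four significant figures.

First combine the drone and starship (S''→S'): u₁ = (0.341 + 0.584)/(1 + 0.341×0.584) = 0.925/1.199144 = 0.77138.
Then combine with the carrier (S'→S): u = (0.77138 + 0.835)/(1 + 0.77138×0.835) = 1.60638/1.6441023 = 0.97706.

0.9771c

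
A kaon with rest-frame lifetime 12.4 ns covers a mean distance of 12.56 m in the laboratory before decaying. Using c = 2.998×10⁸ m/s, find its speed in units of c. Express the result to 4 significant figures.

Let x = d/(cτ) = 12.56 m / (2.998×10⁸ m/s × 1.240×10^-8 s) = 3.3786. Since d = βγcτ, x = βγ = β/√(1−β²).
Solving: β² = x²/(1+x²) = 11.4149/12.4149 = 0.919452, so β = 0.9589.

0.9589c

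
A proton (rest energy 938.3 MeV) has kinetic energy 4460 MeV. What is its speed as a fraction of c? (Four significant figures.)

K = (γ−1)mc², so γ = 1 + 4460/938.3 = 5.7533.
Then v/c = √(1 − γ⁻²) = √(1 − 0.0302111) = √0.9697889 = 0.9848.

0.9848c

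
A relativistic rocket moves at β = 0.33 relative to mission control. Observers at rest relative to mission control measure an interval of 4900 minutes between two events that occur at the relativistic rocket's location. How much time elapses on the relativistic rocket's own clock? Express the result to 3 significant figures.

4630 minutes

Lorentz factor: γ = (1 − 0.1089)^(−1/2) = 1.0593.
The moving clock records proper time: Δτ = Δt/γ = 4900/1.0593 = 4630 minutes.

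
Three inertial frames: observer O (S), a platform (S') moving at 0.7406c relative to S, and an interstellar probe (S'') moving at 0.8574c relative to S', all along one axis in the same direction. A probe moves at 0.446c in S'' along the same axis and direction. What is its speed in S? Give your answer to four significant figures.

Compose velocities in two stages. Stage 1 (into S'): u₁ = (0.446+0.8574)/(1+0.446×0.8574) = 0.94285.
Stage 2 (into S): u = (0.94285+0.7406)/(1+0.94285×0.7406) = 0.99127, so the speed is 0.9913c.

0.9913c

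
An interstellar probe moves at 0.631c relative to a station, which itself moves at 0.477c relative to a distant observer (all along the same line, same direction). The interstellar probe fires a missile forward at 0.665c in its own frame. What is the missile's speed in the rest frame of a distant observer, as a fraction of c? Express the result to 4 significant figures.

0.9683c

First combine the missile and interstellar probe (S''→S'): u₁ = (0.665 + 0.631)/(1 + 0.665×0.631) = 1.296/1.419615 = 0.91292.
Then combine with the station (S'→S): u = (0.91292 + 0.477)/(1 + 0.91292×0.477) = 1.38992/1.43546284 = 0.96827.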